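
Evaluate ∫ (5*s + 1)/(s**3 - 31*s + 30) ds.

13*log(s - 5)/22 - 3*log(s - 1)/14 - 29*log(s + 6)/77 + C

Factor the denominator: (s - 5)*(s - 1)*(s + 6).
Partial-fraction decomposition: -29/(77*(s + 6)) - 3/(14*(s - 1)) + 13/(22*(s - 5)).
Integrate each term: A/(s−a) contributes A·log|s−a|.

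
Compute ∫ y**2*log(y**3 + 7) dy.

y**3*log(y**3 + 7)/3 - y**3/3 + 7*log(y**3 + 7)/3 + C

Let u = y**3 + 7, so du = (3*y**2) dy.
The integral becomes (1/3)·∫ log(u) du; integrate by parts with u′=log(u), dv′=du.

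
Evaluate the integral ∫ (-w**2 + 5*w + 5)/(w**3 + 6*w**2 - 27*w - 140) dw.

Factor the denominator: (w - 5)*(w + 4)*(w + 7).
Partial-fraction decomposition: -79/(36*(w + 7)) + 31/(27*(w + 4)) + 5/(108*(w - 5)).
Integrate each term: A/(w−a) contributes A·log|w−a|.

5*log(w - 5)/108 + 31*log(w + 4)/27 - 79*log(w + 7)/36 + C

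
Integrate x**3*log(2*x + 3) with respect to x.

x**4*log(2*x + 3)/4 - x**4/16 + x**3/8 - 9*x**2/32 + 27*x/32 - 81*log(2*x + 3)/64 + C

Use integration by parts with u = log(2*x + 3), dv = x**3 dx.
Then du = 2/(2*x + 3) dx and v = x**4/4.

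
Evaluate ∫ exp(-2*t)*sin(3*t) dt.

Let I denote the integral. Integrate by parts with u = sin(3*t), dv = exp(-2*t) dt, so v = -exp(-2*t)/2: I = -exp(-2*t)*sin(3*t)/2 + (3/2)·∫ exp(-2*t)*cos(3*t) dt.
Apply parts again with u = cos(3*t), dv = exp(-2*t) dt: ∫ exp(-2*t)*cos(3*t) dt = -exp(-2*t)*cos(3*t)/2 − (3/2)·I. Substituting back brings back I: I = -exp(-2*t)*sin(3*t)/2 - 3*exp(-2*t)*cos(3*t)/4 − (9/4)·I.
Solving for I: (1 + 9/4)·I equals the remaining terms, so I = (4/13)·(-exp(-2*t)*sin(3*t)/2 - 3*exp(-2*t)*cos(3*t)/4).

-2*exp(-2*t)*sin(3*t)/13 - 3*exp(-2*t)*cos(3*t)/13 + C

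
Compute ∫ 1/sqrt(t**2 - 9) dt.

Substitute t = 3·sec(θ), so dt = 3·sec(θ)*tan(θ) dθ and the radical becomes sqrt(t**2 - 9) = 3·tan(θ) by the Pythagorean identity.
Integrate the resulting trig expression in θ, then back-substitute sec(θ) = t/3, tan(θ) = sqrt(t**2 - 9)/3 (absorbing any constant into C).

log(t + sqrt(t**2 - 9)) + C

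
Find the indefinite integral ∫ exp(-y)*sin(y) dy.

Let I denote the integral. Integrate by parts with u = sin(y), dv = exp(-y) dy, so v = -exp(-y): I = -exp(-y)*sin(y) + ∫ exp(-y)*cos(y) dy.
Apply parts again with u = cos(y), dv = exp(-y) dy: ∫ exp(-y)*cos(y) dy = -exp(-y)*cos(y) − I. Substituting back brings back I: I = -exp(-y)*sin(y) - exp(-y)*cos(y) − I.
Solving for I: (1 + 1)·I equals the remaining terms, so I = (1/2)·(-exp(-y)*sin(y) - exp(-y)*cos(y)).

-exp(-y)*sin(y)/2 - exp(-y)*cos(y)/2 + C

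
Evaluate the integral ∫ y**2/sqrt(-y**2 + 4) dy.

Substitute y = 2·sin(θ), so dy = 2·cos(θ) dθ and the radical becomes sqrt(-y**2 + 4) = 2·cos(θ) by the Pythagorean identity.
Integrate the resulting trig expression in θ, then back-substitute θ = asin(y/2), sin(θ) = y/2, cos(θ) = sqrt(-y**2 + 4)/2 (absorbing any constant into C).

-y*sqrt(-y**2 + 4)/2 + 2*asin(y/2) + C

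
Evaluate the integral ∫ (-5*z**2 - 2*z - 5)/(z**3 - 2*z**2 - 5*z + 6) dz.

-28*log(z - 3)/5 + 2*log(z - 1) - 7*log(z + 2)/5 + C

Factor the denominator: (z - 3)*(z - 1)*(z + 2).
Partial-fraction decomposition: -7/(5*(z + 2)) + 2/(z - 1) - 28/(5*(z - 3)).
Integrate each term: A/(z−a) contributes A·log|z−a|.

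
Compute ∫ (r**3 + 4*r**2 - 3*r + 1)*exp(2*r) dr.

(4*r**3 + 10*r**2 - 22*r + 15)*exp(2*r)/8 + C

Use integration by parts with u = r**3 + 4*r**2 - 3*r + 1, dv = exp(2*r) dr, so v = exp(2*r)/2.
Apply parts 3 times (tabular method): alternate signs, differentiate u down to 0, integrate dv up.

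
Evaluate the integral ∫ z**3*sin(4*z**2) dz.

-z**2*cos(4*z**2)/8 + sin(4*z**2)/32 + C

Let u = z², du = 2z dz; rewrite as (1/2)∫ u^1·sin(4u) du.
Now integrate by parts 1 time.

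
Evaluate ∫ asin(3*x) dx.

x*asin(3*x) + sqrt(-9*x**2 + 1)/3 + C

Use integration by parts with u = arcsin(3*x), dv = dx.
Then du = 3/sqrt(-9*x**2 + 1) dx.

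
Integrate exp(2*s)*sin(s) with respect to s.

2*exp(2*s)*sin(s)/5 - exp(2*s)*cos(s)/5 + C

Let I denote the integral. Integrate by parts with u = sin(s), dv = exp(2*s) ds, so v = exp(2*s)/2: I = exp(2*s)*sin(s)/2 − (1/2)·∫ exp(2*s)*cos(s) ds.
Apply parts again with u = cos(s), dv = exp(2*s) ds: ∫ exp(2*s)*cos(s) ds = exp(2*s)*cos(s)/2 + (1/2)·I. Substituting back brings back I: I = exp(2*s)*sin(s)/2 - exp(2*s)*cos(s)/4 − (1/4)·I.
Solving for I: (1 + 1/4)·I equals the remaining terms, so I = (4/5)·(exp(2*s)*sin(s)/2 - exp(2*s)*cos(s)/4).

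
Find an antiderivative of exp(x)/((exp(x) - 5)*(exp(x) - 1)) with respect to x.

Let u = e^x, du = e^x dx.
The integral becomes ∫ du/((u-5)(u-1)); decompose into partial fractions.

log(exp(x) - 5)/4 - log(exp(x) - 1)/4 + C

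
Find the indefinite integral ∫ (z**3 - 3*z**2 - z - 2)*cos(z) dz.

z**3*sin(z) - 3*z**2*sin(z) + 3*z**2*cos(z) - 7*z*sin(z) - 6*z*cos(z) + 4*sin(z) - 7*cos(z) + C

Use integration by parts with u = z**3 - 3*z**2 - z - 2, dv = cos(z) dz, so v = sin(z).
Apply parts 3 times (tabular method): alternate signs, differentiate u down to 0, integrate dv up.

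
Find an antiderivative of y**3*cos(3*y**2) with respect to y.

y**2*sin(3*y**2)/6 + cos(3*y**2)/18 + C

Let u = y², du = 2y dy; rewrite as (1/2)∫ u^1·cos(3u) du.
Now integrate by parts 1 time.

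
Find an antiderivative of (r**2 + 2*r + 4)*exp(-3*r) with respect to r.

Use integration by parts with u = r**2 + 2*r + 4, dv = exp(-3*r) dr, so v = -exp(-3*r)/3.
Apply parts 2 times (tabular method): alternate signs, differentiate u down to 0, integrate dv up.

(-9*r**2 - 24*r - 44)*exp(-3*r)/27 + C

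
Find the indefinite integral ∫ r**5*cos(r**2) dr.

Let u = r², du = 2r dr; rewrite as (1/2)∫ u^2·cos(1u) du.
Now integrate by parts 2 times.

r**4*sin(r**2)/2 + r**2*cos(r**2) - sin(r**2) + C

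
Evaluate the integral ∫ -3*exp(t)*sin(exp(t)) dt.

Let u = exp(t), so du = (exp(t)) dt.
Rewriting, the integral becomes -3·∫ sin(u) du = -3·-cos(u).
Substituting back, u = exp(t).

3*cos(exp(t)) + C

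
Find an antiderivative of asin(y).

Use integration by parts with u = arcsin(y), dv = dy.
Then du = 1/sqrt(-y**2 + 1) dy.

y*asin(y) + sqrt(-y**2 + 1) + C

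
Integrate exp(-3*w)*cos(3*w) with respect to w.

exp(-3*w)*sin(3*w)/6 - exp(-3*w)*cos(3*w)/6 + C

Let I denote the integral. Integrate by parts with u = cos(3*w), dv = exp(-3*w) dw, so v = -exp(-3*w)/3: I = -exp(-3*w)*cos(3*w)/3 − ∫ exp(-3*w)*sin(3*w) dw.
Apply parts again with u = sin(3*w), dv = exp(-3*w) dw: ∫ exp(-3*w)*sin(3*w) dw = -exp(-3*w)*sin(3*w)/3 + I. Substituting back brings back I: I = exp(-3*w)*sin(3*w)/3 - exp(-3*w)*cos(3*w)/3 − I.
Solving for I: (1 + 1)·I equals the remaining terms, so I = (1/2)·(exp(-3*w)*sin(3*w)/3 - exp(-3*w)*cos(3*w)/3).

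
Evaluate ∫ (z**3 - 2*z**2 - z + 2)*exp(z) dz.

Use integration by parts with u = z**3 - 2*z**2 - z + 2, dv = exp(z) dz, so v = exp(z).
Apply parts 3 times (tabular method): alternate signs, differentiate u down to 0, integrate dv up.

(z**3 - 5*z**2 + 9*z - 7)*exp(z) + C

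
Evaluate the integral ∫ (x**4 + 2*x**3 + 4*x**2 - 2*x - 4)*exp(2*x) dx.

(x**4 + 4*x**2 - 6*x - 1)*exp(2*x)/2 + C

Use integration by parts with u = x**4 + 2*x**3 + 4*x**2 - 2*x - 4, dv = exp(2*x) dx, so v = exp(2*x)/2.
Apply parts 4 times (tabular method): alternate signs, differentiate u down to 0, integrate dv up.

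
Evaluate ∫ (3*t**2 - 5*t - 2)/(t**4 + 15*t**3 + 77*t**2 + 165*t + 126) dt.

4*log(t + 2) - 7*log(t + 3)/4 - 9*log(t + 7)/4 + 10/(t + 3) + C

Factor the denominator: (t + 2)*(t + 3)**2*(t + 7).
Partial-fraction decomposition: -9/(4*(t + 7)) - 7/(4*(t + 3)) - 10/(t + 3)**2 + 4/(t + 2).
Integrate each term; A/(t−a) gives A·log|t−a|; A/(t−a)² gives −A/(t−a).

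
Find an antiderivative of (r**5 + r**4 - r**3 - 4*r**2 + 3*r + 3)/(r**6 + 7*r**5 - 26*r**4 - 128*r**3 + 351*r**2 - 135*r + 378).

Factor the denominator: (r - 3)**2*(r + 6)*(r + 7)*(r**2 + 1).
Partial-fraction decomposition: (1583*r + 1269)/(92500*(r**2 + 1)) + 14277/(5000*(r + 7)) - 2141/(999*(r + 6)) + 7307/(27000*(r - 3)) + 91/(300*(r - 3)**2).
Integrate each term; A/(r−a) gives A·log|r−a|; the (Br+D)/(r²+p²) term gives a log and an atan.

7307*log(r - 3)/27000 - 2141*log(r + 6)/999 + 14277*log(r + 7)/5000 + 1583*log(r**2 + 1)/185000 + 1269*atan(r)/92500 - 91/(300*r - 900) + C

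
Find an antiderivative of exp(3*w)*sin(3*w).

exp(3*w)*sin(3*w)/6 - exp(3*w)*cos(3*w)/6 + C

Let I denote the integral. Integrate by parts with u = sin(3*w), dv = exp(3*w) dw, so v = exp(3*w)/3: I = exp(3*w)*sin(3*w)/3 − ∫ exp(3*w)*cos(3*w) dw.
Apply parts again with u = cos(3*w), dv = exp(3*w) dw: ∫ exp(3*w)*cos(3*w) dw = exp(3*w)*cos(3*w)/3 + I. Substituting back brings back I: I = exp(3*w)*sin(3*w)/3 - exp(3*w)*cos(3*w)/3 − I.
Solving for I: (1 + 1)·I equals the remaining terms, so I = (1/2)·(exp(3*w)*sin(3*w)/3 - exp(3*w)*cos(3*w)/3).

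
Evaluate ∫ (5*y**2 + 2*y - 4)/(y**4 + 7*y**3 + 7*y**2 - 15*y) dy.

Factor the denominator: y*(y - 1)*(y + 3)*(y + 5).
Partial-fraction decomposition: -37/(20*(y + 5)) + 35/(24*(y + 3)) + 1/(8*(y - 1)) + 4/(15*y).
Integrate each term: A/(y−a) contributes A·log|y−a|.

4*log(y)/15 + log(y - 1)/8 + 35*log(y + 3)/24 - 37*log(y + 5)/20 + C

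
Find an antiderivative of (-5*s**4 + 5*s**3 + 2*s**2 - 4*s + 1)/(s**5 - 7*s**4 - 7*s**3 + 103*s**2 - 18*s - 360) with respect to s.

Factor the denominator: (s - 5)*(s - 4)*(s - 3)*(s + 2)*(s + 3).
Partial-fraction decomposition: -509/(336*(s + 3)) + 103/(210*(s + 2)) - 263/(60*(s - 3)) + 943/(42*(s - 4)) - 2469/(112*(s - 5)).
Integrate each term: A/(s−a) contributes A·log|s−a|.

-2469*log(s - 5)/112 + 943*log(s - 4)/42 - 263*log(s - 3)/60 + 103*log(s + 2)/210 - 509*log(s + 3)/336 + C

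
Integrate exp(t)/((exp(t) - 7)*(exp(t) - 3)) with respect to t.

log(exp(t) - 7)/4 - log(exp(t) - 3)/4 + C

Let u = e^t, du = e^t dt.
The integral becomes ∫ du/((u-7)(u-3)); decompose into partial fractions.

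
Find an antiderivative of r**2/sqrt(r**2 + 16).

Substitute r = 4·tan(θ), so dr = 4·sec(θ)^2 dθ and the radical becomes sqrt(r**2 + 16) = 4·sec(θ) by the Pythagorean identity.
Integrate the resulting trig expression in θ, then back-substitute tan(θ) = r/4, sec(θ) = sqrt(r**2 + 16)/4 (absorbing any constant into C).

r*sqrt(r**2 + 16)/2 - 8*log(r + sqrt(r**2 + 16)) + C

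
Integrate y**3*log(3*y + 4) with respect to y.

Use integration by parts with u = log(3*y + 4), dv = y**3 dy.
Then du = 3/(3*y + 4) dy and v = y**4/4.

y**4*log(3*y + 4)/4 - y**4/16 + y**3/9 - 2*y**2/9 + 16*y/27 - 64*log(3*y + 4)/81 + C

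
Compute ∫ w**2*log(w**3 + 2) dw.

w**3*log(w**3 + 2)/3 - w**3/3 + 2*log(w**3 + 2)/3 + C

Let u = w**3 + 2, so du = (3*w**2) dw.
The integral becomes (1/3)·∫ log(u) du; integrate by parts with u′=log(u), dv′=du.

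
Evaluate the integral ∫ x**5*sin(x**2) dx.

Let u = x², du = 2x dx; rewrite as (1/2)∫ u^2·sin(1u) du.
Now integrate by parts 2 times.

-x**4*cos(x**2)/2 + x**2*sin(x**2) + cos(x**2) + C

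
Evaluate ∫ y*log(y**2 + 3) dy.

y**2*log(y**2 + 3)/2 - y**2/2 + 3*log(y**2 + 3)/2 + C

Let u = y**2 + 3, so du = (2*y) dy.
The integral becomes (1/2)·∫ log(u) du; integrate by parts with u′=log(u), dv′=du.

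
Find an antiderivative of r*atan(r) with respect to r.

Use integration by parts with u = arctan(r), dv = r dr.
Then du = 1/(r**2 + 1) dr.

r**2*atan(r)/2 - r/2 + atan(r)/2 + C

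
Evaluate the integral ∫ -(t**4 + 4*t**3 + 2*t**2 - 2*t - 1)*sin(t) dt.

Use integration by parts with u = t**4 + 4*t**3 + 2*t**2 - 2*t - 1, dv = -sin(t) dt, so v = cos(t).
Apply parts 4 times (tabular method): alternate signs, differentiate u down to 0, integrate dv up.

t**4*cos(t) - 4*t**3*sin(t) + 4*t**3*cos(t) - 12*t**2*sin(t) - 10*t**2*cos(t) + 20*t*sin(t) - 26*t*cos(t) + 26*sin(t) + 19*cos(t) + C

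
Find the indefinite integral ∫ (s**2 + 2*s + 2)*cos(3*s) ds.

Use integration by parts with u = s**2 + 2*s + 2, dv = cos(3*s) ds, so v = sin(3*s)/3.
Apply parts 2 times (tabular method): alternate signs, differentiate u down to 0, integrate dv up.

s**2*sin(3*s)/3 + 2*s*sin(3*s)/3 + 2*s*cos(3*s)/9 + 16*sin(3*s)/27 + 2*cos(3*s)/9 + C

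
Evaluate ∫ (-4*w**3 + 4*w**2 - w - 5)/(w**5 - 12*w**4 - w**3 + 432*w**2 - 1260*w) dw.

log(w)/252 - 594*log(w - 7)/91 + 731*log(w - 6)/72 - 41*log(w - 5)/11 + 1009*log(w + 6)/10296 + C

Factor the denominator: w*(w - 7)*(w - 6)*(w - 5)*(w + 6).
Partial-fraction decomposition: 1009/(10296*(w + 6)) - 41/(11*(w - 5)) + 731/(72*(w - 6)) - 594/(91*(w - 7)) + 1/(252*w).
Integrate each term: A/(w−a) contributes A·log|w−a|.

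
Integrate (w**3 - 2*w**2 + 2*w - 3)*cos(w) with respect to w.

Use integration by parts with u = w**3 - 2*w**2 + 2*w - 3, dv = cos(w) dw, so v = sin(w).
Apply parts 3 times (tabular method): alternate signs, differentiate u down to 0, integrate dv up.

w**3*sin(w) - 2*w**2*sin(w) + 3*w**2*cos(w) - 4*w*sin(w) - 4*w*cos(w) + sin(w) - 4*cos(w) + C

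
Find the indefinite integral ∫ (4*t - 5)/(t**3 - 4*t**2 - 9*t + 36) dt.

Factor the denominator: (t - 4)*(t - 3)*(t + 3).
Partial-fraction decomposition: -17/(42*(t + 3)) - 7/(6*(t - 3)) + 11/(7*(t - 4)).
Integrate each term: A/(t−a) contributes A·log|t−a|.

11*log(t - 4)/7 - 7*log(t - 3)/6 - 17*log(t + 3)/42 + C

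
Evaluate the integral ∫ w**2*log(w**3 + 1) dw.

Let u = w**3 + 1, so du = (3*w**2) dw.
The integral becomes (1/3)·∫ log(u) du; integrate by parts with u′=log(u), dv′=du.

w**3*log(w**3 + 1)/3 - w**3/3 + log(w**3 + 1)/3 + C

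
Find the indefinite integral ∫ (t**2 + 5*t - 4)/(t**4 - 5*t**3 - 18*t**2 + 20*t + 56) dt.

16*log(t - 7)/81 - log(t - 2)/8 - 47*log(t + 2)/648 + 5/(18*t + 36) + C

Factor the denominator: (t - 7)*(t - 2)*(t + 2)**2.
Partial-fraction decomposition: -47/(648*(t + 2)) - 5/(18*(t + 2)**2) - 1/(8*(t - 2)) + 16/(81*(t - 7)).
Integrate each term; A/(t−a) gives A·log|t−a|; A/(t−a)² gives −A/(t−a).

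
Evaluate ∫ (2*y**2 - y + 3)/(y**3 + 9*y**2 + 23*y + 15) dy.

Factor the denominator: (y + 1)*(y + 3)*(y + 5).
Partial-fraction decomposition: 29/(4*(y + 5)) - 6/(y + 3) + 3/(4*(y + 1)).
Integrate each term: A/(y−a) contributes A·log|y−a|.

3*log(y + 1)/4 - 6*log(y + 3) + 29*log(y + 5)/4 + C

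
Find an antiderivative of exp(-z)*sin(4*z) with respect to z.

-exp(-z)*sin(4*z)/17 - 4*exp(-z)*cos(4*z)/17 + C

Let I denote the integral. Integrate by parts with u = sin(4*z), dv = exp(-z) dz, so v = -exp(-z): I = -exp(-z)*sin(4*z) + 4·∫ exp(-z)*cos(4*z) dz.
Apply parts again with u = cos(4*z), dv = exp(-z) dz: ∫ exp(-z)*cos(4*z) dz = -exp(-z)*cos(4*z) − 4·I. Substituting back brings back I: I = -exp(-z)*sin(4*z) - 4*exp(-z)*cos(4*z) − 16·I.
Solving for I: (1 + 16)·I equals the remaining terms, so I = (1/17)·(-exp(-z)*sin(4*z) - 4*exp(-z)*cos(4*z)).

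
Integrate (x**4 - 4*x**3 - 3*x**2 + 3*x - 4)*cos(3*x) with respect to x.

Use integration by parts with u = x**4 - 4*x**3 - 3*x**2 + 3*x - 4, dv = cos(3*x) dx, so v = sin(3*x)/3.
Apply parts 4 times (tabular method): alternate signs, differentiate u down to 0, integrate dv up.

x**4*sin(3*x)/3 - 4*x**3*sin(3*x)/3 + 4*x**3*cos(3*x)/9 - 13*x**2*sin(3*x)/9 - 4*x**2*cos(3*x)/3 + 17*x*sin(3*x)/9 - 26*x*cos(3*x)/27 - 82*sin(3*x)/81 + 17*cos(3*x)/27 + C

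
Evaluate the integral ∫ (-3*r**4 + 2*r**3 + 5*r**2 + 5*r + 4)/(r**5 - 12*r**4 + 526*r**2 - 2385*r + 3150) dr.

Factor the denominator: (r - 6)*(r - 5)**2*(r - 3)*(r + 7).
Partial-fraction decomposition: -1535/(3744*(r + 7)) + 25/(24*(r - 3)) + 22895/(288*(r - 5)) + 1471/(24*(r - 5)**2) - 3242/(39*(r - 6)).
Integrate each term; A/(r−a) gives A·log|r−a|; A/(r−a)² gives −A/(r−a).

-3242*log(r - 6)/39 + 22895*log(r - 5)/288 + 25*log(r - 3)/24 - 1535*log(r + 7)/3744 - 1471/(24*r - 120) + C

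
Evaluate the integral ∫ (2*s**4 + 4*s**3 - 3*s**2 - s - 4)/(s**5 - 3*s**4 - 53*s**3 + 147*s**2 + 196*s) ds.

-log(s)/49 + 376*log(s - 7)/147 - 178*log(s - 4)/165 + log(s + 1)/30 + 1643*log(s + 7)/3234 + C

Factor the denominator: s*(s - 7)*(s - 4)*(s + 1)*(s + 7).
Partial-fraction decomposition: 1643/(3234*(s + 7)) + 1/(30*(s + 1)) - 178/(165*(s - 4)) + 376/(147*(s - 7)) - 1/(49*s).
Integrate each term: A/(s−a) contributes A·log|s−a|.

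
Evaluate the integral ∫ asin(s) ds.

s*asin(s) + sqrt(-s**2 + 1) + C

Use integration by parts with u = arcsin(s), dv = ds.
Then du = 1/sqrt(-s**2 + 1) ds.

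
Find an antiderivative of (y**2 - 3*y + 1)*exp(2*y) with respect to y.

Use integration by parts with u = y**2 - 3*y + 1, dv = exp(2*y) dy, so v = exp(2*y)/2.
Apply parts 2 times (tabular method): alternate signs, differentiate u down to 0, integrate dv up.

(y**2 - 4*y + 3)*exp(2*y)/2 + C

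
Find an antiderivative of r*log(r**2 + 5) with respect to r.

r**2*log(r**2 + 5)/2 - r**2/2 + 5*log(r**2 + 5)/2 + C

Let u = r**2 + 5, so du = (2*r) dr.
The integral becomes (1/2)·∫ log(u) du; integrate by parts with u′=log(u), dv′=du.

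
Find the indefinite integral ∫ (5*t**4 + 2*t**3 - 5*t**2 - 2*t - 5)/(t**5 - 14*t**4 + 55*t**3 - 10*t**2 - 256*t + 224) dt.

12427*log(t - 7)/486 - 6689*log(t - 4)/324 + 5*log(t - 1)/162 + 43*log(t + 2)/972 + 1315/(54*t - 216) + C

Factor the denominator: (t - 7)*(t - 4)**2*(t - 1)*(t + 2).
Partial-fraction decomposition: 43/(972*(t + 2)) + 5/(162*(t - 1)) - 6689/(324*(t - 4)) - 1315/(54*(t - 4)**2) + 12427/(486*(t - 7)).
Integrate each term; A/(t−a) gives A·log|t−a|; A/(t−a)² gives −A/(t−a).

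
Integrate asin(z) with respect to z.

Use integration by parts with u = arcsin(z), dv = dz.
Then du = 1/sqrt(-z**2 + 1) dz.

z*asin(z) + sqrt(-z**2 + 1) + C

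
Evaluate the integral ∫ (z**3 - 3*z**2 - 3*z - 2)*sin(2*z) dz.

-z**3*cos(2*z)/2 + 3*z**2*sin(2*z)/4 + 3*z**2*cos(2*z)/2 - 3*z*sin(2*z)/2 + 9*z*cos(2*z)/4 - 9*sin(2*z)/8 + cos(2*z)/4 + C

Use integration by parts with u = z**3 - 3*z**2 - 3*z - 2, dv = sin(2*z) dz, so v = -cos(2*z)/2.
Apply parts 3 times (tabular method): alternate signs, differentiate u down to 0, integrate dv up.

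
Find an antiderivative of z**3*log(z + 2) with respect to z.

z**4*log(z + 2)/4 - z**4/16 + z**3/6 - z**2/2 + 2*z - 4*log(z + 2) + C

Use integration by parts with u = log(z + 2), dv = z**3 dz.
Then du = 1/(z + 2) dz and v = z**4/4.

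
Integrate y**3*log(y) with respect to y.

y**4*log(y)/4 - y**4/16 + C

Use integration by parts with u = log(y), dv = y**3 dy.
Then du = 1/y dy and v = y**4/4.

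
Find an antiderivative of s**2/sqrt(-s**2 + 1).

-s*sqrt(-s**2 + 1)/2 + asin(s)/2 + C

Substitute s = sin(θ), so ds = cos(θ) dθ and the radical becomes sqrt(-s**2 + 1) = cos(θ) by the Pythagorean identity.
Integrate the resulting trig expression in θ, then back-substitute θ = asin(s), sin(θ) = s, cos(θ) = sqrt(-s**2 + 1) (absorbing any constant into C).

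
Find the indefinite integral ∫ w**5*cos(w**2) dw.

Let u = w², du = 2w dw; rewrite as (1/2)∫ u^2·cos(1u) du.
Now integrate by parts 2 times.

w**4*sin(w**2)/2 + w**2*cos(w**2) - sin(w**2) + C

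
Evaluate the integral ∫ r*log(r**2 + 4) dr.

r**2*log(r**2 + 4)/2 - r**2/2 + 2*log(r**2 + 4) + C

Let u = r**2 + 4, so du = (2*r) dr.
The integral becomes (1/2)·∫ log(u) du; integrate by parts with u′=log(u), dv′=du.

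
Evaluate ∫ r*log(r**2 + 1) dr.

Let u = r**2 + 1, so du = (2*r) dr.
The integral becomes (1/2)·∫ log(u) du; integrate by parts with u′=log(u), dv′=du.

r**2*log(r**2 + 1)/2 - r**2/2 + log(r**2 + 1)/2 + C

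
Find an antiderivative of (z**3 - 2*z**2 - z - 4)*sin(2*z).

Use integration by parts with u = z**3 - 2*z**2 - z - 4, dv = sin(2*z) dz, so v = -cos(2*z)/2.
Apply parts 3 times (tabular method): alternate signs, differentiate u down to 0, integrate dv up.

-z**3*cos(2*z)/2 + 3*z**2*sin(2*z)/4 + z**2*cos(2*z) - z*sin(2*z) + 5*z*cos(2*z)/4 - 5*sin(2*z)/8 + 3*cos(2*z)/2 + C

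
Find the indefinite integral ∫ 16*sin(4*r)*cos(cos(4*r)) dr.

-4*sin(cos(4*r)) + C

Let u = cos(4*r), so du = (-4*sin(4*r)) dr.
Rewriting, the integral becomes -4·∫ cos(u) du = -4·sin(u).
Substituting back, u = cos(4*r).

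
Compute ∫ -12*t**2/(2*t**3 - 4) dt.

Let u = 2*t**3 - 4, so du = (6*t**2) dt.
Rewriting, the integral becomes -2·∫ 1/u du = -2·log(u).
Substituting back, u = 2*t**3 - 4.

-2*log(2*t**3 - 4) + C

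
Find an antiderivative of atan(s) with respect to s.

Use integration by parts with u = arctan(s), dv = ds.
Then du = 1/(s**2 + 1) ds.

s*atan(s) - log(s**2 + 1)/2 + C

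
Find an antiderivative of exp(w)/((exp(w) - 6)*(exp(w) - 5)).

Let u = e^w, du = e^w dw.
The integral becomes ∫ du/((u-6)(u-5)); decompose into partial fractions.

log(exp(w) - 6) - log(exp(w) - 5) + C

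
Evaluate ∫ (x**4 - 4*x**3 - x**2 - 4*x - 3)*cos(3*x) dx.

x**4*sin(3*x)/3 - 4*x**3*sin(3*x)/3 + 4*x**3*cos(3*x)/9 - 7*x**2*sin(3*x)/9 - 4*x**2*cos(3*x)/3 - 4*x*sin(3*x)/9 - 14*x*cos(3*x)/27 - 67*sin(3*x)/81 - 4*cos(3*x)/27 + C

Use integration by parts with u = x**4 - 4*x**3 - x**2 - 4*x - 3, dv = cos(3*x) dx, so v = sin(3*x)/3.
Apply parts 4 times (tabular method): alternate signs, differentiate u down to 0, integrate dv up.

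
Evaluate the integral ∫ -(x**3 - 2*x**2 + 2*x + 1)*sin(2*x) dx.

x**3*cos(2*x)/2 - 3*x**2*sin(2*x)/4 - x**2*cos(2*x) + x*sin(2*x) + x*cos(2*x)/4 - sin(2*x)/8 + cos(2*x) + C

Use integration by parts with u = x**3 - 2*x**2 + 2*x + 1, dv = -sin(2*x) dx, so v = cos(2*x)/2.
Apply parts 3 times (tabular method): alternate signs, differentiate u down to 0, integrate dv up.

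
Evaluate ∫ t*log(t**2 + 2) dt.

Let u = t**2 + 2, so du = (2*t) dt.
The integral becomes (1/2)·∫ log(u) du; integrate by parts with u′=log(u), dv′=du.

t**2*log(t**2 + 2)/2 - t**2/2 + log(t**2 + 2) + C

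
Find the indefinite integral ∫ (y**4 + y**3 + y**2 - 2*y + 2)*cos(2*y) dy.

Use integration by parts with u = y**4 + y**3 + y**2 - 2*y + 2, dv = cos(2*y) dy, so v = sin(2*y)/2.
Apply parts 4 times (tabular method): alternate signs, differentiate u down to 0, integrate dv up.

y**4*sin(2*y)/2 + y**3*sin(2*y)/2 + y**3*cos(2*y) - y**2*sin(2*y) + 3*y**2*cos(2*y)/4 - 7*y*sin(2*y)/4 - y*cos(2*y) + 3*sin(2*y)/2 - 7*cos(2*y)/8 + C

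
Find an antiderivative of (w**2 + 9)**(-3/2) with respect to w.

w/(9*sqrt(w**2 + 9)) + C

Substitute w = 3·tan(θ), so dw = 3·sec(θ)^2 dθ and the radical becomes sqrt(w**2 + 9) = 3·sec(θ) by the Pythagorean identity.
Integrate the resulting trig expression in θ, then back-substitute tan(θ) = w/3, sec(θ) = sqrt(w**2 + 9)/3 (absorbing any constant into C).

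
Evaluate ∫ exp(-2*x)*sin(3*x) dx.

Let I denote the integral. Integrate by parts with u = sin(3*x), dv = exp(-2*x) dx, so v = -exp(-2*x)/2: I = -exp(-2*x)*sin(3*x)/2 + (3/2)·∫ exp(-2*x)*cos(3*x) dx.
Apply parts again with u = cos(3*x), dv = exp(-2*x) dx: ∫ exp(-2*x)*cos(3*x) dx = -exp(-2*x)*cos(3*x)/2 − (3/2)·I. Substituting back brings back I: I = -exp(-2*x)*sin(3*x)/2 - 3*exp(-2*x)*cos(3*x)/4 − (9/4)·I.
Solving for I: (1 + 9/4)·I equals the remaining terms, so I = (4/13)·(-exp(-2*x)*sin(3*x)/2 - 3*exp(-2*x)*cos(3*x)/4).

-2*exp(-2*x)*sin(3*x)/13 - 3*exp(-2*x)*cos(3*x)/13 + C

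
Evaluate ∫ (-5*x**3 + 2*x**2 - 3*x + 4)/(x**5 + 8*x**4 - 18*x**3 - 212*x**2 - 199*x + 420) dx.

Factor the denominator: (x - 5)*(x - 1)*(x + 3)*(x + 4)*(x + 7).
Partial-fraction decomposition: 919/(576*(x + 7)) - 368/(135*(x + 4)) + 83/(64*(x + 3)) + 1/(320*(x - 1)) - 293/(1728*(x - 5)).
Integrate each term: A/(x−a) contributes A·log|x−a|.

-293*log(x - 5)/1728 + log(x - 1)/320 + 83*log(x + 3)/64 - 368*log(x + 4)/135 + 919*log(x + 7)/576 + C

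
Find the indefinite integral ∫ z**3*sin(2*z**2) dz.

-z**2*cos(2*z**2)/4 + sin(2*z**2)/8 + C

Let u = z², du = 2z dz; rewrite as (1/2)∫ u^1·sin(2u) du.
Now integrate by parts 1 time.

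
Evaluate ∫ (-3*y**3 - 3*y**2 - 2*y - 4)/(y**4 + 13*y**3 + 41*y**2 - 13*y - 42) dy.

-3*log(y - 1)/28 + log(y + 1)/30 + 548*log(y + 6)/35 - 223*log(y + 7)/12 + C

Factor the denominator: (y - 1)*(y + 1)*(y + 6)*(y + 7).
Partial-fraction decomposition: -223/(12*(y + 7)) + 548/(35*(y + 6)) + 1/(30*(y + 1)) - 3/(28*(y - 1)).
Integrate each term: A/(y−a) contributes A·log|y−a|.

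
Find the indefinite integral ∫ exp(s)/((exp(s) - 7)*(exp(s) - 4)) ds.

Let u = e^s, du = e^s ds.
The integral becomes ∫ du/((u-4)(u-7)); decompose into partial fractions.

log(exp(s) - 7)/3 - log(exp(s) - 4)/3 + C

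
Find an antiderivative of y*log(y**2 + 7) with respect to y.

Let u = y**2 + 7, so du = (2*y) dy.
The integral becomes (1/2)·∫ log(u) du; integrate by parts with u′=log(u), dv′=du.

y**2*log(y**2 + 7)/2 - y**2/2 + 7*log(y**2 + 7)/2 + C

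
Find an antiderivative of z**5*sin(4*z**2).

-z**4*cos(4*z**2)/8 + z**2*sin(4*z**2)/16 + cos(4*z**2)/64 + C

Let u = z², du = 2z dz; rewrite as (1/2)∫ u^2·sin(4u) du.
Now integrate by parts 2 times.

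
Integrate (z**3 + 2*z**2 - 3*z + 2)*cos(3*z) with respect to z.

Use integration by parts with u = z**3 + 2*z**2 - 3*z + 2, dv = cos(3*z) dz, so v = sin(3*z)/3.
Apply parts 3 times (tabular method): alternate signs, differentiate u down to 0, integrate dv up.

z**3*sin(3*z)/3 + 2*z**2*sin(3*z)/3 + z**2*cos(3*z)/3 - 11*z*sin(3*z)/9 + 4*z*cos(3*z)/9 + 14*sin(3*z)/27 - 11*cos(3*z)/27 + C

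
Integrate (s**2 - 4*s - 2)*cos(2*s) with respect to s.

s**2*sin(2*s)/2 - 2*s*sin(2*s) + s*cos(2*s)/2 - 5*sin(2*s)/4 - cos(2*s) + C

Use integration by parts with u = s**2 - 4*s - 2, dv = cos(2*s) ds, so v = sin(2*s)/2.
Apply parts 2 times (tabular method): alternate signs, differentiate u down to 0, integrate dv up.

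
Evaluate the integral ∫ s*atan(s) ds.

Use integration by parts with u = arctan(s), dv = s ds.
Then du = 1/(s**2 + 1) ds.

s**2*atan(s)/2 - s/2 + atan(s)/2 + C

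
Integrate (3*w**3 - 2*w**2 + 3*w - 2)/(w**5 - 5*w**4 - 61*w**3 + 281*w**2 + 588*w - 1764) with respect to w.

19*log(w - 7)/14 - 148*log(w - 6)/117 + log(w - 2)/45 + 11*log(w + 3)/180 - 575*log(w + 7)/3276 + C

Factor the denominator: (w - 7)*(w - 6)*(w - 2)*(w + 3)*(w + 7).
Partial-fraction decomposition: -575/(3276*(w + 7)) + 11/(180*(w + 3)) + 1/(45*(w - 2)) - 148/(117*(w - 6)) + 19/(14*(w - 7)).
Integrate each term: A/(w−a) contributes A·log|w−a|.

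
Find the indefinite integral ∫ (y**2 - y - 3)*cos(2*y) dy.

Use integration by parts with u = y**2 - y - 3, dv = cos(2*y) dy, so v = sin(2*y)/2.
Apply parts 2 times (tabular method): alternate signs, differentiate u down to 0, integrate dv up.

y**2*sin(2*y)/2 - y*sin(2*y)/2 + y*cos(2*y)/2 - 7*sin(2*y)/4 - cos(2*y)/4 + C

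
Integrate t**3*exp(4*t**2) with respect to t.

(4*t**2 - 1)*exp(4*t**2)/32 + C

Let u = t², du = 2t dt; rewrite as (1/2)∫ u^1·exp(4u) du.
Now integrate by parts 1 time.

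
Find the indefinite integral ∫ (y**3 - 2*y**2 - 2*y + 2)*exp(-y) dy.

Use integration by parts with u = y**3 - 2*y**2 - 2*y + 2, dv = exp(-y) dy, so v = -exp(-y).
Apply parts 3 times (tabular method): alternate signs, differentiate u down to 0, integrate dv up.

(-y**3 - y**2 - 2)*exp(-y) + C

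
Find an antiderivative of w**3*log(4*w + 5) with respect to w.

w**4*log(4*w + 5)/4 - w**4/16 + 5*w**3/48 - 25*w**2/128 + 125*w/256 - 625*log(4*w + 5)/1024 + C

Use integration by parts with u = log(4*w + 5), dv = w**3 dw.
Then du = 4/(4*w + 5) dw and v = w**4/4.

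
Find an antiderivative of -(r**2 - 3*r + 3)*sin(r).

Use integration by parts with u = r**2 - 3*r + 3, dv = -sin(r) dr, so v = cos(r).
Apply parts 2 times (tabular method): alternate signs, differentiate u down to 0, integrate dv up.

r**2*cos(r) - 2*r*sin(r) - 3*r*cos(r) + 3*sin(r) + cos(r) + C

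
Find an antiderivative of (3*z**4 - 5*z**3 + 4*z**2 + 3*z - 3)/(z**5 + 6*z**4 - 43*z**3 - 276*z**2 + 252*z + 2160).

Factor the denominator: (z - 6)*(z - 3)*(z + 4)*(z + 5)*(z + 6).
Partial-fraction decomposition: 1697/(72*(z + 6)) - 1291/(44*(z + 5)) + 1137/(140*(z + 4)) - 25/(252*(z - 3)) + 989/(1320*(z - 6)).
Integrate each term: A/(z−a) contributes A·log|z−a|.

989*log(z - 6)/1320 - 25*log(z - 3)/252 + 1137*log(z + 4)/140 - 1291*log(z + 5)/44 + 1697*log(z + 6)/72 + C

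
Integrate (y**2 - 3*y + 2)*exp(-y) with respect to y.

Use integration by parts with u = y**2 - 3*y + 2, dv = exp(-y) dy, so v = -exp(-y).
Apply parts 2 times (tabular method): alternate signs, differentiate u down to 0, integrate dv up.

(-y**2 + y - 1)*exp(-y) + C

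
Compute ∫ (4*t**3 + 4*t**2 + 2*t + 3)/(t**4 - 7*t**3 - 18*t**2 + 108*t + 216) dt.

5771*log(t - 6)/1728 - 17*log(t + 2)/64 + 25*log(t + 3)/27 - 341/(24*t - 144) + C

Factor the denominator: (t - 6)**2*(t + 2)*(t + 3).
Partial-fraction decomposition: 25/(27*(t + 3)) - 17/(64*(t + 2)) + 5771/(1728*(t - 6)) + 341/(24*(t - 6)**2).
Integrate each term; A/(t−a) gives A·log|t−a|; A/(t−a)² gives −A/(t−a).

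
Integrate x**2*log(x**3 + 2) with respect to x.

x**3*log(x**3 + 2)/3 - x**3/3 + 2*log(x**3 + 2)/3 + C

Let u = x**3 + 2, so du = (3*x**2) dx.
The integral becomes (1/3)·∫ log(u) du; integrate by parts with u′=log(u), dv′=du.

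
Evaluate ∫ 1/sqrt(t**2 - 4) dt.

Substitute t = 2·sec(θ), so dt = 2·sec(θ)*tan(θ) dθ and the radical becomes sqrt(t**2 - 4) = 2·tan(θ) by the Pythagorean identity.
Integrate the resulting trig expression in θ, then back-substitute sec(θ) = t/2, tan(θ) = sqrt(t**2 - 4)/2 (absorbing any constant into C).

log(t + sqrt(t**2 - 4)) + C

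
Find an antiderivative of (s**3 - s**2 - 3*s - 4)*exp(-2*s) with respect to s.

Use integration by parts with u = s**3 - s**2 - 3*s - 4, dv = exp(-2*s) ds, so v = -exp(-2*s)/2.
Apply parts 3 times (tabular method): alternate signs, differentiate u down to 0, integrate dv up.

(-4*s**3 - 2*s**2 + 10*s + 21)*exp(-2*s)/8 + C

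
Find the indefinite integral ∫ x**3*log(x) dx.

Use integration by parts with u = log(x), dv = x**3 dx.
Then du = 1/x dx and v = x**4/4.

x**4*log(x)/4 - x**4/16 + C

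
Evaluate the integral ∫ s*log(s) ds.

Use integration by parts with u = log(s), dv = s ds.
Then du = 1/s ds and v = s**2/2.

s**2*log(s)/2 - s**2/4 + C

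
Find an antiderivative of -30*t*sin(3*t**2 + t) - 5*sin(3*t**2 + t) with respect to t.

Let u = 3*t**2 + t, so du = (6*t + 1) dt.
Rewriting, the integral becomes -5·∫ sin(u) du = -5·-cos(u).
Substituting back, u = 3*t**2 + t.

5*cos(3*t**2 + t) + C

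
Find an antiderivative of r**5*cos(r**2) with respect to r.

Let u = r², du = 2r dr; rewrite as (1/2)∫ u^2·cos(1u) du.
Now integrate by parts 2 times.

r**4*sin(r**2)/2 + r**2*cos(r**2) - sin(r**2) + C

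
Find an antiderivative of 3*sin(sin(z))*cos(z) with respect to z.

Let u = sin(z), so du = (cos(z)) dz.
Rewriting, the integral becomes 3·∫ sin(u) du = 3·-cos(u).
Substituting back, u = sin(z).

-3*cos(sin(z)) + C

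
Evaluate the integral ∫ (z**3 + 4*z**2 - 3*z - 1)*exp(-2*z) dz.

Use integration by parts with u = z**3 + 4*z**2 - 3*z - 1, dv = exp(-2*z) dz, so v = -exp(-2*z)/2.
Apply parts 3 times (tabular method): alternate signs, differentiate u down to 0, integrate dv up.

(-4*z**3 - 22*z**2 - 10*z - 1)*exp(-2*z)/8 + C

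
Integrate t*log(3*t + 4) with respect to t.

Use integration by parts with u = log(3*t + 4), dv = t dt.
Then du = 3/(3*t + 4) dt and v = t**2/2.

t**2*log(3*t + 4)/2 - t**2/4 + 2*t/3 - 8*log(3*t + 4)/9 + C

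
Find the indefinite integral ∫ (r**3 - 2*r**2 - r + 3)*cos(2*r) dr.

r**3*sin(2*r)/2 - r**2*sin(2*r) + 3*r**2*cos(2*r)/4 - 5*r*sin(2*r)/4 - r*cos(2*r) + 2*sin(2*r) - 5*cos(2*r)/8 + C

Use integration by parts with u = r**3 - 2*r**2 - r + 3, dv = cos(2*r) dr, so v = sin(2*r)/2.
Apply parts 3 times (tabular method): alternate signs, differentiate u down to 0, integrate dv up.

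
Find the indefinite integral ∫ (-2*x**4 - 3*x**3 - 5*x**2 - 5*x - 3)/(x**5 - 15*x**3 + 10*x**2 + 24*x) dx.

-log(x)/8 - 51*log(x - 3)/14 + 89*log(x - 2)/36 + log(x + 1)/18 - 383*log(x + 4)/504 + C

Factor the denominator: x*(x - 3)*(x - 2)*(x + 1)*(x + 4).
Partial-fraction decomposition: -383/(504*(x + 4)) + 1/(18*(x + 1)) + 89/(36*(x - 2)) - 51/(14*(x - 3)) - 1/(8*x).
Integrate each term: A/(x−a) contributes A·log|x−a|.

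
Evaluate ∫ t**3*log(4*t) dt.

Use integration by parts with u = log(4*t), dv = t**3 dt.
Then du = 1/t dt and v = t**4/4.

t**4*(log(t) + 2*log(2))/4 - t**4/16 + C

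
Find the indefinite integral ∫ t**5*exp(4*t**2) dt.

(8*t**4 - 4*t**2 + 1)*exp(4*t**2)/64 + C

Let u = t², du = 2t dt; rewrite as (1/2)∫ u^2·exp(4u) du.
Now integrate by parts 2 times.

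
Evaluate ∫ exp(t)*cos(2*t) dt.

2*exp(t)*sin(2*t)/5 + exp(t)*cos(2*t)/5 + C

Let I denote the integral. Integrate by parts with u = cos(2*t), dv = exp(t) dt, so v = exp(t): I = exp(t)*cos(2*t) + 2·∫ exp(t)*sin(2*t) dt.
Apply parts again with u = sin(2*t), dv = exp(t) dt: ∫ exp(t)*sin(2*t) dt = exp(t)*sin(2*t) − 2·I. Substituting back brings back I: I = 2*exp(t)*sin(2*t) + exp(t)*cos(2*t) − 4·I.
Solving for I: (1 + 4)·I equals the remaining terms, so I = (1/5)·(2*exp(t)*sin(2*t) + exp(t)*cos(2*t)).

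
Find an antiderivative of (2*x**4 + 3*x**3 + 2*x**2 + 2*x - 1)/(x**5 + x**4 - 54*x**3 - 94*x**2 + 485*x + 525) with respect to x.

2971*log(x - 7)/2304 - 133*log(x - 3)/512 - log(x + 1)/256 + 4489*log(x + 5)/4608 + 457/(192*x + 960) + C

Factor the denominator: (x - 7)*(x - 3)*(x + 1)*(x + 5)**2.
Partial-fraction decomposition: 4489/(4608*(x + 5)) - 457/(192*(x + 5)**2) - 1/(256*(x + 1)) - 133/(512*(x - 3)) + 2971/(2304*(x - 7)).
Integrate each term; A/(x−a) gives A·log|x−a|; A/(x−a)² gives −A/(x−a).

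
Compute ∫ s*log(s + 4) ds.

Use integration by parts with u = log(s + 4), dv = s ds.
Then du = 1/(s + 4) ds and v = s**2/2.

s**2*log(s + 4)/2 - s**2/4 + 2*s - 8*log(s + 4) + C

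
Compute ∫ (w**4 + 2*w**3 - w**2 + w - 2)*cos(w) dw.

Use integration by parts with u = w**4 + 2*w**3 - w**2 + w - 2, dv = cos(w) dw, so v = sin(w).
Apply parts 4 times (tabular method): alternate signs, differentiate u down to 0, integrate dv up.

w**4*sin(w) + 2*w**3*sin(w) + 4*w**3*cos(w) - 13*w**2*sin(w) + 6*w**2*cos(w) - 11*w*sin(w) - 26*w*cos(w) + 24*sin(w) - 11*cos(w) + C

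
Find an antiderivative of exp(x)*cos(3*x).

Let I denote the integral. Integrate by parts with u = cos(3*x), dv = exp(x) dx, so v = exp(x): I = exp(x)*cos(3*x) + 3·∫ exp(x)*sin(3*x) dx.
Apply parts again with u = sin(3*x), dv = exp(x) dx: ∫ exp(x)*sin(3*x) dx = exp(x)*sin(3*x) − 3·I. Substituting back brings back I: I = 3*exp(x)*sin(3*x) + exp(x)*cos(3*x) − 9·I.
Solving for I: (1 + 9)·I equals the remaining terms, so I = (1/10)·(3*exp(x)*sin(3*x) + exp(x)*cos(3*x)).

3*exp(x)*sin(3*x)/10 + exp(x)*cos(3*x)/10 + C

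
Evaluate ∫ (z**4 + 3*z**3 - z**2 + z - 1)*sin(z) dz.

-z**4*cos(z) + 4*z**3*sin(z) - 3*z**3*cos(z) + 9*z**2*sin(z) + 13*z**2*cos(z) - 26*z*sin(z) + 17*z*cos(z) - 17*sin(z) - 25*cos(z) + C

Use integration by parts with u = z**4 + 3*z**3 - z**2 + z - 1, dv = sin(z) dz, so v = -cos(z).
Apply parts 4 times (tabular method): alternate signs, differentiate u down to 0, integrate dv up.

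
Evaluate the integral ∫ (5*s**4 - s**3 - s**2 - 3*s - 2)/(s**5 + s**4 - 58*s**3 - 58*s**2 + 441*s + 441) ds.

Factor the denominator: (s - 7)*(s - 3)*(s + 1)*(s + 3)*(s + 7).
Partial-fraction decomposition: 2053/(560*(s + 7)) - 43/(48*(s + 3)) + 1/(64*(s + 1)) - 179/(480*(s - 3)) + 1159/(448*(s - 7)).
Integrate each term: A/(s−a) contributes A·log|s−a|.

1159*log(s - 7)/448 - 179*log(s - 3)/480 + log(s + 1)/64 - 43*log(s + 3)/48 + 2053*log(s + 7)/560 + C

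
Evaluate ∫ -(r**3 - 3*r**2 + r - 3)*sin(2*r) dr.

r**3*cos(2*r)/2 - 3*r**2*sin(2*r)/4 - 3*r**2*cos(2*r)/2 + 3*r*sin(2*r)/2 - r*cos(2*r)/4 + sin(2*r)/8 - 3*cos(2*r)/4 + C

Use integration by parts with u = r**3 - 3*r**2 + r - 3, dv = -sin(2*r) dr, so v = cos(2*r)/2.
Apply parts 3 times (tabular method): alternate signs, differentiate u down to 0, integrate dv up.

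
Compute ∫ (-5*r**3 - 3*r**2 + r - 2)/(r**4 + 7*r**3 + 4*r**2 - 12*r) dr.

Factor the denominator: r*(r - 1)*(r + 2)*(r + 6).
Partial-fraction decomposition: -241/(42*(r + 6)) + 1/(r + 2) - 3/(7*(r - 1)) + 1/(6*r).
Integrate each term: A/(r−a) contributes A·log|r−a|.

log(r)/6 - 3*log(r - 1)/7 + log(r + 2) - 241*log(r + 6)/42 + C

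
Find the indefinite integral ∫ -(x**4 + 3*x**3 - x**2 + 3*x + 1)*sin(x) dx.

Use integration by parts with u = x**4 + 3*x**3 - x**2 + 3*x + 1, dv = -sin(x) dx, so v = cos(x).
Apply parts 4 times (tabular method): alternate signs, differentiate u down to 0, integrate dv up.

x**4*cos(x) - 4*x**3*sin(x) + 3*x**3*cos(x) - 9*x**2*sin(x) - 13*x**2*cos(x) + 26*x*sin(x) - 15*x*cos(x) + 15*sin(x) + 27*cos(x) + C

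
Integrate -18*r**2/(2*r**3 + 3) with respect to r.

-3*log(2*r**3 + 3) + C

Let u = 2*r**3 + 3, so du = (6*r**2) dr.
Rewriting, the integral becomes -3·∫ 1/u du = -3·log(u).
Substituting back, u = 2*r**3 + 3.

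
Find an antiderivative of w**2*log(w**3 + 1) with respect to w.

w**3*log(w**3 + 1)/3 - w**3/3 + log(w**3 + 1)/3 + C

Let u = w**3 + 1, so du = (3*w**2) dw.
The integral becomes (1/3)·∫ log(u) du; integrate by parts with u′=log(u), dv′=du.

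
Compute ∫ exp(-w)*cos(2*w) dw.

Let I denote the integral. Integrate by parts with u = cos(2*w), dv = exp(-w) dw, so v = -exp(-w): I = -exp(-w)*cos(2*w) − 2·∫ exp(-w)*sin(2*w) dw.
Apply parts again with u = sin(2*w), dv = exp(-w) dw: ∫ exp(-w)*sin(2*w) dw = -exp(-w)*sin(2*w) + 2·I. Substituting back brings back I: I = 2*exp(-w)*sin(2*w) - exp(-w)*cos(2*w) − 4·I.
Solving for I: (1 + 4)·I equals the remaining terms, so I = (1/5)·(2*exp(-w)*sin(2*w) - exp(-w)*cos(2*w)).

2*exp(-w)*sin(2*w)/5 - exp(-w)*cos(2*w)/5 + C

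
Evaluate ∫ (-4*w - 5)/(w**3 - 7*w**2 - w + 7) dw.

-11*log(w - 7)/16 + 3*log(w - 1)/4 - log(w + 1)/16 + C

Factor the denominator: (w - 7)*(w - 1)*(w + 1).
Partial-fraction decomposition: -1/(16*(w + 1)) + 3/(4*(w - 1)) - 11/(16*(w - 7)).
Integrate each term: A/(w−a) contributes A·log|w−a|.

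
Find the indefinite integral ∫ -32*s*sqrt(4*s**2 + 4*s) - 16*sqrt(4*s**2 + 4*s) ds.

Let u = 4*s**2 + 4*s, so du = (8*s + 4) ds.
Rewriting, the integral becomes -4·∫ √u du = -4·(2/3)u^(3/2).
Substituting back, u = 4*s**2 + 4*s.

-8*(4*s**2 + 4*s)**(3/2)/3 + C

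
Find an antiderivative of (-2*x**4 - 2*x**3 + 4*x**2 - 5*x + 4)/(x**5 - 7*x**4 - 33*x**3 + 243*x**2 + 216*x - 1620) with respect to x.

Factor the denominator: (x - 6)**2*(x - 3)*(x + 3)*(x + 5).
Partial-fraction decomposition: -871/(1936*(x + 5)) + 53/(972*(x + 3)) - 191/(432*(x - 3)) - 34181/(29403*(x - 6)) - 2906/(297*(x - 6)**2).
Integrate each term; A/(x−a) gives A·log|x−a|; A/(x−a)² gives −A/(x−a).

-34181*log(x - 6)/29403 - 191*log(x - 3)/432 + 53*log(x + 3)/972 - 871*log(x + 5)/1936 + 2906/(297*x - 1782) + C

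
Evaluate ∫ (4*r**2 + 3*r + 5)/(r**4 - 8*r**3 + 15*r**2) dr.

17*log(r)/45 + 12*log(r - 5)/5 - 25*log(r - 3)/9 - 1/(3*r) + C

Factor the denominator: r**2*(r - 5)*(r - 3).
Partial-fraction decomposition: -25/(9*(r - 3)) + 12/(5*(r - 5)) + 17/(45*r) + 1/(3*r**2).
Integrate each term; A/(r−a) gives A·log|r−a|; A/(r−a)² gives −A/(r−a).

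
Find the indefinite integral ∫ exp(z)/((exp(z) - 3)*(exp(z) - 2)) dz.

Let u = e^z, du = e^z dz.
The integral becomes ∫ du/((u-2)(u-3)); decompose into partial fractions.

log(exp(z) - 3) - log(exp(z) - 2) + C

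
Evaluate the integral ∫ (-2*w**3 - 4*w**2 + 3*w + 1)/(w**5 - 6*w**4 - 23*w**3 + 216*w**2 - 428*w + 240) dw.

-167*log(w - 5)/66 + 179*log(w - 4)/60 - 25*log(w - 2)/48 + log(w - 1)/42 + 271*log(w + 6)/6160 + C

Factor the denominator: (w - 5)*(w - 4)*(w - 2)*(w - 1)*(w + 6).
Partial-fraction decomposition: 271/(6160*(w + 6)) + 1/(42*(w - 1)) - 25/(48*(w - 2)) + 179/(60*(w - 4)) - 167/(66*(w - 5)).
Integrate each term: A/(w−a) contributes A·log|w−a|.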